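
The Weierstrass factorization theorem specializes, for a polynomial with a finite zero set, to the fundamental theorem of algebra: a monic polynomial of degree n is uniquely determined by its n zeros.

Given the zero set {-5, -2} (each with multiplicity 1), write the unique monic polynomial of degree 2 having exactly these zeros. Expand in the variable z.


The polynomial is p(z) = ∏_{α ∈ S} (z − α), where S = {-5, -2}.
Expanding the product yields: p(z) = z^2 + 7·z + 10.
The resulting polynomial has degree 2 and real coefficients as required.

p(z) = z^2 + 7·z + 10.


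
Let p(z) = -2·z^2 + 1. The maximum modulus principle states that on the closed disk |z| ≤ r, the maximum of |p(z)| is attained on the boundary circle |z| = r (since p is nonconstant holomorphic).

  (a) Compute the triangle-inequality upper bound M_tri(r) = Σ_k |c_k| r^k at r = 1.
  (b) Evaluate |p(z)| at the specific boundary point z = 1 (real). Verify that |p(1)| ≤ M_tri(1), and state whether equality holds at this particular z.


Coefficients: c_0 = 1, c_1 = 0, c_2 = -2. Radius r = 1.
Part (a). Triangle bound: M_tri(r) = Σ_k |c_k| r^k
  = |1|·1^0 + |0|·1^1 + |-2|·1^2
  = 1 + 0 + 2 = 3.
This bounds M(r) := max_{|z|=r} |p(z)| from above; equality holds iff all terms c_k z^k can be made to align in phase at a single z on |z|=r.
Part (b). At z = 1 (real, on the circle |z| = r):
  p(1) = (1)·1^0 + (0)·1^1 + (-2)·1^2 = -1.
  |p(1)| = 1.
Check: |p(1)| = 1 ≤ 3 = M_tri(1). ✓ Equality does not hold at z = 1 (the coefficients have mixed signs, so the terms do not all align in phase there).

M_tri(1) = 3; |p(1)| = 1; equality at z=1: no.


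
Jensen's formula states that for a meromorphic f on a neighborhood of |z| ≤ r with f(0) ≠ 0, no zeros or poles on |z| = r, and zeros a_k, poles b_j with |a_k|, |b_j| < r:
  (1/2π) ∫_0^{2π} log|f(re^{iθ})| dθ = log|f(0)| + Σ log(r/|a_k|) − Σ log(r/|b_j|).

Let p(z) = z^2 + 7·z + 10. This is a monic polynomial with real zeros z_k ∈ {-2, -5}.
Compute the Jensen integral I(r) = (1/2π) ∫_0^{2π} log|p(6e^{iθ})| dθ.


Zeros: -5, -2; r = 6.
Inside |z| < r: -5, -2. Outside (|z| ≥ r): ∅.
p(0) = 10, so log|p(0)| = log(10) = 2.3026.
Apply Jensen: I(r) = log|p(0)| + Σ_k log(r/|z_k|), summed over zeros inside |z| < r.
  log(r/|z_k|) for z_k = -2: log(6/2) = 1.0986
  log(r/|z_k|) for z_k = -5: log(6/5) = 0.1823
Sum over inside zeros: 1.2809.
I(r) = log|p(0)| + (inside sum) = 2.3026 + 1.2809 = 3.5835.
Closed form (all zeros inside, monic): I(r) = n·log(r) = 2·log(6) = 3.5835. ✓

I(r) ≈ 3.5835.


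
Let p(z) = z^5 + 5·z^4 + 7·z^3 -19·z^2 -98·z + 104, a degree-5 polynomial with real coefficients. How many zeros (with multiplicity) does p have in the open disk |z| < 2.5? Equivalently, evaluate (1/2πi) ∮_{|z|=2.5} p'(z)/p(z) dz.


The zeros of p are: -4, (-2 + 3i), (-2 - 3i), 2, 1.
Their magnitudes are: 4, 3.606, 3.606, 2, 1.
Zeros with |z| < R = 2.5: 2, 1.
Count = 2.
By the argument principle, (1/2πi) ∮_{|z|=R} p'(z)/p(z) dz equals exactly this count.

Number of zeros inside |z| < 2.5: 2.


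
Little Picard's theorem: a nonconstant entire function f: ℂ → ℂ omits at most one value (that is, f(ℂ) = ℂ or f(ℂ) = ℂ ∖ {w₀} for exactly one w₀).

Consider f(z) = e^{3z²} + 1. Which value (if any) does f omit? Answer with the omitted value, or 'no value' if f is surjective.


Little Picard bounds the complement of f(ℂ) to at most one point.
The exponent g(z) = 3z² is a nonconstant polynomial, hence surjective onto ℂ. So e^{g(z)} takes every value in {e^w : w ∈ ℂ} = ℂ ∖ {0}. Adding 1 shifts the range to ℂ ∖ {1}. f omits exactly 1.

Omitted value: 1.


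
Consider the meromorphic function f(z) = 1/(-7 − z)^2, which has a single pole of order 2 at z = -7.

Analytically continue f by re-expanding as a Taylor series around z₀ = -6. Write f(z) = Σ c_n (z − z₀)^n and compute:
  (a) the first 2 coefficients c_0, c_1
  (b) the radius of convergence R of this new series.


Let w = z − z₀, so z = z₀ + w.
Then -7 − z = -7 − (z₀ + w) = (-7 − z₀) − w = -1 − w.
f(z) = 1/(-1 − w)^2 = (1/(-1)^2) · (1 − w/(-1))^{−2}.
By the binomial series (1−u)^{−2} = Σ_{n≥0} C(n+1, 1) u^n for |u|<1, with u = w/(-1):
  c_n = C(n+1, 1) / (-1)^(n+2).
  c_0 = 1/(-1)^2 = 1.
  c_1 = 2/(-1)^3 = -2.
The series is valid for |w/d| < 1, i.e. |z − z₀| < |d|.
Radius of convergence: R = |-7 − z₀| = |-1| = 1 (distance from z₀ to the singularity z = -7).

c_0 = 1, c_1 = -2; R = 1.


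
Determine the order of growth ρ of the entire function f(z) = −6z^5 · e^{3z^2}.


M(r) = max_{|z|=r} |-6|·|z|^5·|e^{3z^2}| = 6·r^5 · e^{3r^2} (the factors attain their maxima compatibly on |z|=r). Then log M(r) = log 6 + 5·log r + 3r^2, dominated by the last term, so log log M(r) ~ 2·log r. The polynomial factor -6z^5 contributes only a log r term and does not affect the order. ρ = 2.
Therefore ρ = 2.

Order ρ = 2.


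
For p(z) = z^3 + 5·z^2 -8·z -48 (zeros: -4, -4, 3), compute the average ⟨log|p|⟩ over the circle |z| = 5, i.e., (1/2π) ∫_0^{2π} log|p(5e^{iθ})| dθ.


Zeros: -4, -4, 3; r = 5.
Inside |z| < r: -4, -4, 3. Outside (|z| ≥ r): ∅.
p(0) = -48, so log|p(0)| = log(48) = 3.8712.
Apply Jensen: I(r) = log|p(0)| + Σ_k log(r/|z_k|), summed over zeros inside |z| < r.
  log(r/|z_k|) for z_k = -4: log(5/4) = 0.2231
  log(r/|z_k|) for z_k = -4: log(5/4) = 0.2231
  log(r/|z_k|) for z_k = 3: log(5/3) = 0.5108
Sum over inside zeros: 0.9571.
I(r) = log|p(0)| + (inside sum) = 3.8712 + 0.9571 = 4.8283.
Closed form (all zeros inside, monic): I(r) = n·log(r) = 3·log(5) = 4.8283. ✓

I(r) ≈ 4.8283.


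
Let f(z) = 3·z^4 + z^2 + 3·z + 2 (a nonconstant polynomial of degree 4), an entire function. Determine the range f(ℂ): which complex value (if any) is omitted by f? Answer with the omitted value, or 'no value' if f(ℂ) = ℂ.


Little Picard bounds the complement of f(ℂ) to at most one point.
For every w ∈ ℂ, the equation p(z) − w = 0 is a nonconstant polynomial in z and hence has at least one root by the fundamental theorem of algebra. So p is surjective onto ℂ, omitting no value.

Omitted value: no value.


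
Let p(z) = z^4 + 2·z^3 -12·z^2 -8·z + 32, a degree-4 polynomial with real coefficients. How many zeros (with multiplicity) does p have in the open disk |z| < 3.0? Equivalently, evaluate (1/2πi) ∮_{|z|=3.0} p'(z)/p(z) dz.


The zeros of p are: -4, 2, -2, 2.
Their magnitudes are: 4, 2, 2, 2.
Zeros with |z| < R = 3.0: 2, -2, 2.
Count = 3.
By the argument principle, (1/2πi) ∮_{|z|=R} p'(z)/p(z) dz equals exactly this count.

Number of zeros inside |z| < 3.0: 3.


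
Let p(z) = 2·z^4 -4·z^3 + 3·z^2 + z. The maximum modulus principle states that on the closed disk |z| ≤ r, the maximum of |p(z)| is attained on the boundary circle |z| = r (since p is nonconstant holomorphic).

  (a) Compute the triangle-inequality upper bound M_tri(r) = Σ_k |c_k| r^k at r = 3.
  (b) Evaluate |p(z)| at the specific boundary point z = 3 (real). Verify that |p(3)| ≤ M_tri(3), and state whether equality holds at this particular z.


Coefficients: c_0 = 0, c_1 = 1, c_2 = 3, c_3 = -4, c_4 = 2. Radius r = 3.
Part (a). Triangle bound: M_tri(r) = Σ_k |c_k| r^k
  = |0|·3^0 + |1|·3^1 + |3|·3^2 + |-4|·3^3 + |2|·3^4
  = 0 + 3 + 27 + 108 + 162 = 300.
This bounds M(r) := max_{|z|=r} |p(z)| from above; equality holds iff all terms c_k z^k can be made to align in phase at a single z on |z|=r.
Part (b). At z = 3 (real, on the circle |z| = r):
  p(3) = (0)·3^0 + (1)·3^1 + (3)·3^2 + (-4)·3^3 + (2)·3^4 = 84.
  |p(3)| = 84.
Check: |p(3)| = 84 ≤ 300 = M_tri(3). ✓ Equality does not hold at z = 3 (the coefficients have mixed signs, so the terms do not all align in phase there).

M_tri(3) = 300; |p(3)| = 84; equality at z=3: no.


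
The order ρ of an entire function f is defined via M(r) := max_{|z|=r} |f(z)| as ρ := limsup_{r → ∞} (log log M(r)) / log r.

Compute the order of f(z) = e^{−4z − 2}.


|e^{−4z − 2}| = e^{Re(-4·z) + -2} ≤ e^{4|z|^1 + -2} = e^{4r^1 + -2} on |z| = r, so ρ ≤ 1. Choosing z on |z|=r so that -4·z is real positive (always possible by picking arg z appropriately) gives |f(z)| = e^{4r^1 + -2}, matching the bound. The additive constant -2 does not affect log log M(r) ~ 1·log r. Hence ρ = 1.
Therefore ρ = 1.

Order ρ = 1.


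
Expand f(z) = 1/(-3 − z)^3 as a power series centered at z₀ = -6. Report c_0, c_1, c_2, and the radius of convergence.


Let w = z − z₀, so z = z₀ + w.
Then -3 − z = -3 − (z₀ + w) = (-3 − z₀) − w = 3 − w.
f(z) = 1/(3 − w)^3 = (1/(3)^3) · (1 − w/(3))^{−3}.
By the binomial series (1−u)^{−3} = Σ_{n≥0} C(n+2, 2) u^n for |u|<1, with u = w/(3):
  c_n = C(n+2, 2) / (3)^(n+3).
  c_0 = 1/(3)^3 = 1/27.
  c_1 = 3/(3)^4 = 1/27.
  c_2 = 6/(3)^5 = 2/81.
The series is valid for |w/d| < 1, i.e. |z − z₀| < |d|.
Radius of convergence: R = |-3 − z₀| = |3| = 3 (distance from z₀ to the singularity z = -3).

c_0 = 1/27, c_1 = 1/27, c_2 = 2/81; R = 3.


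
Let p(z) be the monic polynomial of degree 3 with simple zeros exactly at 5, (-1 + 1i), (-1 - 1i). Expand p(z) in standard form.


The polynomial is p(z) = ∏_{α ∈ S} (z − α), where S = {5, (-1 + 1i), (-1 - 1i)}.
Expanding the product yields: p(z) = z^3 -3·z^2 -8·z -10.
Note conjugate pairs combine to real quadratics: (z − (-1+1i))(z − (-1−1i)) = z² + 2z + 2.
The resulting polynomial has degree 3 and real coefficients as required.

p(z) = z^3 -3·z^2 -8·z -10.


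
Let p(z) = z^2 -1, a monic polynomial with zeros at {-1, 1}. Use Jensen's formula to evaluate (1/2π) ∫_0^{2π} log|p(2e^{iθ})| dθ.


Zeros: -1, 1; r = 2.
Inside |z| < r: -1, 1. Outside (|z| ≥ r): ∅.
p(0) = -1, so log|p(0)| = log(1) = 0.0000.
Apply Jensen: I(r) = log|p(0)| + Σ_k log(r/|z_k|), summed over zeros inside |z| < r.
  log(r/|z_k|) for z_k = -1: log(2/1) = 0.6931
  log(r/|z_k|) for z_k = 1: log(2/1) = 0.6931
Sum over inside zeros: 1.3863.
I(r) = log|p(0)| + (inside sum) = 0.0000 + 1.3863 = 1.3863.
Closed form (all zeros inside, monic): I(r) = n·log(r) = 2·log(2) = 1.3863. ✓

I(r) ≈ 1.3863.


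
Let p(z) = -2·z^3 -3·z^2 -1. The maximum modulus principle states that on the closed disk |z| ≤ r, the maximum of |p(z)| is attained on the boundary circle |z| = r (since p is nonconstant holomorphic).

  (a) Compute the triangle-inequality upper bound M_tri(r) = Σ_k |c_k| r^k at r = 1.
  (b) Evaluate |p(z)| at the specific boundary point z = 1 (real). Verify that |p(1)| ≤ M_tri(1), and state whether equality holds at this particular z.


Coefficients: c_0 = -1, c_1 = 0, c_2 = -3, c_3 = -2. Radius r = 1.
Part (a). Triangle bound: M_tri(r) = Σ_k |c_k| r^k
  = |-1|·1^0 + |0|·1^1 + |-3|·1^2 + |-2|·1^3
  = 1 + 0 + 3 + 2 = 6.
This bounds M(r) := max_{|z|=r} |p(z)| from above; equality holds iff all terms c_k z^k can be made to align in phase at a single z on |z|=r.
Part (b). At z = 1 (real, on the circle |z| = r):
  p(1) = (-1)·1^0 + (0)·1^1 + (-3)·1^2 + (-2)·1^3 = -6.
  |p(1)| = 6.
Since all nonzero coefficients share the same sign, |p(1)| = 6 = M_tri(1); the triangle bound is attained at z = 1, so in fact M(r) = 6.

M_tri(1) = 6; |p(1)| = 6; equality at z=1: yes.


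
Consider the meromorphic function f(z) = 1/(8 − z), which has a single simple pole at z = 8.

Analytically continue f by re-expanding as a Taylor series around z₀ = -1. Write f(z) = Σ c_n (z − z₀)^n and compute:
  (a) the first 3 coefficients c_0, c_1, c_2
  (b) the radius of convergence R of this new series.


Let w = z − z₀, so z = z₀ + w.
Then 8 − z = 8 − (z₀ + w) = (8 − z₀) − w = 9 − w.
f(z) = 1/(9 − w) = (1/(9)) · 1/(1 − w/(9)) = Σ_{n≥0} w^n / (9)^(n+1).
So c_n = 1/(9)^(n+1):
  c_0 = 1/(9)^1 = 1/9.
  c_1 = 1/(9)^2 = 1/81.
  c_2 = 1/(9)^3 = 1/729.
The series is valid for |w/d| < 1, i.e. |z − z₀| < |d|.
Radius of convergence: R = |8 − z₀| = |9| = 9 (distance from z₀ to the singularity z = 8).

c_0 = 1/9, c_1 = 1/81, c_2 = 1/729; R = 9.


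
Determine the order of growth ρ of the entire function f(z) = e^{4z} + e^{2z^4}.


Each summand is entire of order 1 and 4 respectively (as in the single-exponential case). The order of a sum is at most the max of the orders, so ρ ≤ 4. For the lower bound: on |z|=r choose arg z so that 2z^4 is real positive; then |e^{2z^4}| = e^{2r^4} while |e^{4z}| ≤ e^{4r^1} = o(e^{2r^4}). So |f| ≥ e^{2r^4}(1 − o(1)) and ρ ≥ 4. Hence ρ = max(1, 4) = 4.
Therefore ρ = 4.

Order ρ = 4.


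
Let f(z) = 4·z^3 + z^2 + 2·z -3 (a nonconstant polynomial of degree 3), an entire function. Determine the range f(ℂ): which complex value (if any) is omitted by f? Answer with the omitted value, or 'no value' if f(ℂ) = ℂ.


Little Picard bounds the complement of f(ℂ) to at most one point.
For every w ∈ ℂ, the equation p(z) − w = 0 is a nonconstant polynomial in z and hence has at least one root by the fundamental theorem of algebra. So p is surjective onto ℂ, omitting no value.

Omitted value: no value.


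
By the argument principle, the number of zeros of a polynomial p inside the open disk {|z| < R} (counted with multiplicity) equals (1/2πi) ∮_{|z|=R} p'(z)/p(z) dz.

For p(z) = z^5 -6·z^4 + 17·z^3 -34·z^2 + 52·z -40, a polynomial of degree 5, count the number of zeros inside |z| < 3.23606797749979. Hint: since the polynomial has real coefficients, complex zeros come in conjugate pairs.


The zeros of p are: (0 + 2i), (0 - 2i), (2 + 1i), (2 - 1i), 2.
Their magnitudes are: 2, 2, 2.236, 2.236, 2.
Zeros with |z| < R = 3.23606797749979: (0 + 2i), (0 - 2i), (2 + 1i), (2 - 1i), 2.
Count = 5.
By the argument principle, (1/2πi) ∮_{|z|=R} p'(z)/p(z) dz equals exactly this count.

Number of zeros inside |z| < 3.23606797749979: 5.


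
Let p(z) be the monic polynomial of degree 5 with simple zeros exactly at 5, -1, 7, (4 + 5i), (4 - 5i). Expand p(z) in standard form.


The polynomial is p(z) = ∏_{α ∈ S} (z − α), where S = {5, -1, 7, (4 + 5i), (4 - 5i)}.
Expanding the product yields: p(z) = z^5 -19·z^4 + 152·z^3 -600·z^2 + 663·z + 1435.
Note conjugate pairs combine to real quadratics: (z − (4+5i))(z − (4−5i)) = z² − 8z + 41.
The resulting polynomial has degree 5 and real coefficients as required.

p(z) = z^5 -19·z^4 + 152·z^3 -600·z^2 + 663·z + 1435.


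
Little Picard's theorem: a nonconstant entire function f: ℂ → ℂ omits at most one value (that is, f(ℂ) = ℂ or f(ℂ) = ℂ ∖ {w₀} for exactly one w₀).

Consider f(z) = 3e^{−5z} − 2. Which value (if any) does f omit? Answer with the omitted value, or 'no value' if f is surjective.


Little Picard bounds the complement of f(ℂ) to at most one point.
e^{−5z} is never zero on ℂ, so 3·e^{−5z} takes every value in ℂ ∖ {0}. Adding -2 shifts the range to ℂ ∖ {-2}. Thus f omits exactly the value -2.

Omitted value: -2.


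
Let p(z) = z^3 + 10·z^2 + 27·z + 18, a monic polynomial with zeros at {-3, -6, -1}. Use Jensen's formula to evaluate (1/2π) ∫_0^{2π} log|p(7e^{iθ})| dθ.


Zeros: -6, -3, -1; r = 7.
Inside |z| < r: -6, -3, -1. Outside (|z| ≥ r): ∅.
p(0) = 18, so log|p(0)| = log(18) = 2.8904.
Apply Jensen: I(r) = log|p(0)| + Σ_k log(r/|z_k|), summed over zeros inside |z| < r.
  log(r/|z_k|) for z_k = -3: log(7/3) = 0.8473
  log(r/|z_k|) for z_k = -6: log(7/6) = 0.1542
  log(r/|z_k|) for z_k = -1: log(7/1) = 1.9459
Sum over inside zeros: 2.9474.
I(r) = log|p(0)| + (inside sum) = 2.8904 + 2.9474 = 5.8377.
Closed form (all zeros inside, monic): I(r) = n·log(r) = 3·log(7) = 5.8377. ✓

I(r) ≈ 5.8377.


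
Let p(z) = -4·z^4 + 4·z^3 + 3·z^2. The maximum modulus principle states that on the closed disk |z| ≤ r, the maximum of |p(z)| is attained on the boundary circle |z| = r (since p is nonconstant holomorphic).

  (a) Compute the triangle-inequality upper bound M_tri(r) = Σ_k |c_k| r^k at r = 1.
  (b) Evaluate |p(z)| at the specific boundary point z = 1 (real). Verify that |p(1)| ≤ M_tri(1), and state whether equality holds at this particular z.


Coefficients: c_0 = 0, c_1 = 0, c_2 = 3, c_3 = 4, c_4 = -4. Radius r = 1.
Part (a). Triangle bound: M_tri(r) = Σ_k |c_k| r^k
  = |0|·1^0 + |0|·1^1 + |3|·1^2 + |4|·1^3 + |-4|·1^4
  = 0 + 0 + 3 + 4 + 4 = 11.
This bounds M(r) := max_{|z|=r} |p(z)| from above; equality holds iff all terms c_k z^k can be made to align in phase at a single z on |z|=r.
Part (b). At z = 1 (real, on the circle |z| = r):
  p(1) = (0)·1^0 + (0)·1^1 + (3)·1^2 + (4)·1^3 + (-4)·1^4 = 3.
  |p(1)| = 3.
Check: |p(1)| = 3 ≤ 11 = M_tri(1). ✓ Equality does not hold at z = 1 (the coefficients have mixed signs, so the terms do not all align in phase there).

M_tri(1) = 11; |p(1)| = 3; equality at z=1: no.


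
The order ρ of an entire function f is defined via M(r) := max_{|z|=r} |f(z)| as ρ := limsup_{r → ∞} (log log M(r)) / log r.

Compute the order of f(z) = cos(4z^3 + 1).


Write cos(w) = (e^{iw} ± e^{−iw})/(2 or 2i), so |cos(w)| ≤ e^{|w|}. With w = 4z^3 + 1, |w| ≤ 4r^3 + 1 on |z|=r, giving M(r) ≤ e^{4r^3 + 1} and ρ ≤ 3. For the lower bound, choose z on |z|=r with 4z^3 purely imaginary of modulus 4r^3; then |cos(4z^3 + 1)| grows like e^{4r^3}/2, so ρ ≥ 3. Hence ρ = 3.
Therefore ρ = 3.

Order ρ = 3.


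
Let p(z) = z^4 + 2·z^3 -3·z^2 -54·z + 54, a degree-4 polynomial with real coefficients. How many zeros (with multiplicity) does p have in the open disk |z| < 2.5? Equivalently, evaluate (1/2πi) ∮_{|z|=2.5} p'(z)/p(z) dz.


The zeros of p are: 1, (-3 + 3i), (-3 - 3i), 3.
Their magnitudes are: 1, 4.243, 4.243, 3.
Zeros with |z| < R = 2.5: 1.
Count = 1.
By the argument principle, (1/2πi) ∮_{|z|=R} p'(z)/p(z) dz equals exactly this count.

Number of zeros inside |z| < 2.5: 1.


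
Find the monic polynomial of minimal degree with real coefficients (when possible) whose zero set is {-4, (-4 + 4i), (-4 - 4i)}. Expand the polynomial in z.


The polynomial is p(z) = ∏_{α ∈ S} (z − α), where S = {-4, (-4 + 4i), (-4 - 4i)}.
Expanding the product yields: p(z) = z^3 + 12·z^2 + 64·z + 128.
Note conjugate pairs combine to real quadratics: (z − (-4+4i))(z − (-4−4i)) = z² + 8z + 32.
The resulting polynomial has degree 3 and real coefficients as required.

p(z) = z^3 + 12·z^2 + 64·z + 128.


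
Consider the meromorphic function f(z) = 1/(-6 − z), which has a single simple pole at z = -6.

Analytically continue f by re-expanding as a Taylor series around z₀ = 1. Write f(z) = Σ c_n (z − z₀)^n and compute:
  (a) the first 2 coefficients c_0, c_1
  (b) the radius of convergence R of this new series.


Let w = z − z₀, so z = z₀ + w.
Then -6 − z = -6 − (z₀ + w) = (-6 − z₀) − w = -7 − w.
f(z) = 1/(-7 − w) = (1/(-7)) · 1/(1 − w/(-7)) = Σ_{n≥0} w^n / (-7)^(n+1).
So c_n = 1/(-7)^(n+1):
  c_0 = 1/(-7)^1 = -1/7.
  c_1 = 1/(-7)^2 = 1/49.
The series is valid for |w/d| < 1, i.e. |z − z₀| < |d|.
Radius of convergence: R = |-6 − z₀| = |-7| = 7 (distance from z₀ to the singularity z = -6).

c_0 = -1/7, c_1 = 1/49; R = 7.


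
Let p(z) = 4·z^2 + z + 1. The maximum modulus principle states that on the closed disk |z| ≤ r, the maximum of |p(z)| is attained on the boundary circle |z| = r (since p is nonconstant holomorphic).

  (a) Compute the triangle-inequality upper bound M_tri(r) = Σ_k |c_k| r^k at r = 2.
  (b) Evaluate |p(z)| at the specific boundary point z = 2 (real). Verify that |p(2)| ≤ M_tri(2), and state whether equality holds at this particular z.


Coefficients: c_0 = 1, c_1 = 1, c_2 = 4. Radius r = 2.
Part (a). Triangle bound: M_tri(r) = Σ_k |c_k| r^k
  = |1|·2^0 + |1|·2^1 + |4|·2^2
  = 1 + 2 + 16 = 19.
This bounds M(r) := max_{|z|=r} |p(z)| from above; equality holds iff all terms c_k z^k can be made to align in phase at a single z on |z|=r.
Part (b). At z = 2 (real, on the circle |z| = r):
  p(2) = (1)·2^0 + (1)·2^1 + (4)·2^2 = 19.
  |p(2)| = 19.
Since all nonzero coefficients share the same sign, |p(2)| = 19 = M_tri(2); the triangle bound is attained at z = 2, so in fact M(r) = 19.

M_tri(2) = 19; |p(2)| = 19; equality at z=2: yes.


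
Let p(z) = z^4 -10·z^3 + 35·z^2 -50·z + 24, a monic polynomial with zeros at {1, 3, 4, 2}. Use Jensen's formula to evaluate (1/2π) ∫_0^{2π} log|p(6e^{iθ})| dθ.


Zeros: 1, 2, 3, 4; r = 6.
Inside |z| < r: 1, 2, 3, 4. Outside (|z| ≥ r): ∅.
p(0) = 24, so log|p(0)| = log(24) = 3.1781.
Apply Jensen: I(r) = log|p(0)| + Σ_k log(r/|z_k|), summed over zeros inside |z| < r.
  log(r/|z_k|) for z_k = 1: log(6/1) = 1.7918
  log(r/|z_k|) for z_k = 3: log(6/3) = 0.6931
  log(r/|z_k|) for z_k = 4: log(6/4) = 0.4055
  log(r/|z_k|) for z_k = 2: log(6/2) = 1.0986
Sum over inside zeros: 3.9890.
I(r) = log|p(0)| + (inside sum) = 3.1781 + 3.9890 = 7.1670.
Closed form (all zeros inside, monic): I(r) = n·log(r) = 4·log(6) = 7.1670. ✓

I(r) ≈ 7.1670.


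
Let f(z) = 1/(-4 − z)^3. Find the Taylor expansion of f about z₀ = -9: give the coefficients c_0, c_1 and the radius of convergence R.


Let w = z − z₀, so z = z₀ + w.
Then -4 − z = -4 − (z₀ + w) = (-4 − z₀) − w = 5 − w.
f(z) = 1/(5 − w)^3 = (1/(5)^3) · (1 − w/(5))^{−3}.
By the binomial series (1−u)^{−3} = Σ_{n≥0} C(n+2, 2) u^n for |u|<1, with u = w/(5):
  c_n = C(n+2, 2) / (5)^(n+3).
  c_0 = 1/(5)^3 = 1/125.
  c_1 = 3/(5)^4 = 3/625.
The series is valid for |w/d| < 1, i.e. |z − z₀| < |d|.
Radius of convergence: R = |-4 − z₀| = |5| = 5 (distance from z₀ to the singularity z = -4).

c_0 = 1/125, c_1 = 3/625; R = 5.


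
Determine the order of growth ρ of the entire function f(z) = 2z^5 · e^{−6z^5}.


M(r) = max_{|z|=r} |2|·|z|^5·|e^{−6z^5}| = 2·r^5 · e^{6r^5} (the factors attain their maxima compatibly on |z|=r). Then log M(r) = log 2 + 5·log r + 6r^5, dominated by the last term, so log log M(r) ~ 5·log r. The polynomial factor 2z^5 contributes only a log r term and does not affect the order. ρ = 5.
Therefore ρ = 5.

Order ρ = 5.


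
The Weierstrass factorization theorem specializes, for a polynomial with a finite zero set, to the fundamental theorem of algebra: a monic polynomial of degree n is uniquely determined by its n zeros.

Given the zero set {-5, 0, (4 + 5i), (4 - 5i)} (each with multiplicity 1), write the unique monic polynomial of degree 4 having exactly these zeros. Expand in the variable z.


The polynomial is p(z) = ∏_{α ∈ S} (z − α), where S = {-5, 0, (4 + 5i), (4 - 5i)}.
Expanding the product yields: p(z) = z^4 -3·z^3 + z^2 + 205·z.
Note conjugate pairs combine to real quadratics: (z − (4+5i))(z − (4−5i)) = z² − 8z + 41.
The resulting polynomial has degree 4 and real coefficients as required.

p(z) = z^4 -3·z^3 + z^2 + 205·z.


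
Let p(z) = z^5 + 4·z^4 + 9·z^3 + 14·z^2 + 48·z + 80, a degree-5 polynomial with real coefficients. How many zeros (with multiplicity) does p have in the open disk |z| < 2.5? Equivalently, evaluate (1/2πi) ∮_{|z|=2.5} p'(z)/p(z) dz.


The zeros of p are: -2, (1 + 2i), (1 - 2i), (-2 + 2i), (-2 - 2i).
Their magnitudes are: 2, 2.236, 2.236, 2.828, 2.828.
Zeros with |z| < R = 2.5: -2, (1 + 2i), (1 - 2i).
Count = 3.
By the argument principle, (1/2πi) ∮_{|z|=R} p'(z)/p(z) dz equals exactly this count.

Number of zeros inside |z| < 2.5: 3.


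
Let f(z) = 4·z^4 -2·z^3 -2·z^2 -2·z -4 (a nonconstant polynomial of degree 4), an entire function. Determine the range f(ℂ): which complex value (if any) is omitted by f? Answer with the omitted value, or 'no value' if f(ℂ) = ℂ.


Little Picard bounds the complement of f(ℂ) to at most one point.
For every w ∈ ℂ, the equation p(z) − w = 0 is a nonconstant polynomial in z and hence has at least one root by the fundamental theorem of algebra. So p is surjective onto ℂ, omitting no value.

Omitted value: no value.


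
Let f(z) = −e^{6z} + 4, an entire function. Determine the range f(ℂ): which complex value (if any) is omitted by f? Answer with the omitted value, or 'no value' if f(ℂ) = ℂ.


Little Picard bounds the complement of f(ℂ) to at most one point.
e^{6z} is never zero on ℂ, so -1·e^{6z} takes every value in ℂ ∖ {0}. Adding 4 shifts the range to ℂ ∖ {4}. Thus f omits exactly the value 4.

Omitted value: 4.


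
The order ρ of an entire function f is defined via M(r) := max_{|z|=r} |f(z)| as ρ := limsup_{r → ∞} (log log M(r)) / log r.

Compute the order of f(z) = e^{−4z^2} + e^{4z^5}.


Each summand is entire of order 2 and 5 respectively (as in the single-exponential case). The order of a sum is at most the max of the orders, so ρ ≤ 5. For the lower bound: on |z|=r choose arg z so that 4z^5 is real positive; then |e^{4z^5}| = e^{4r^5} while |e^{-4z^2}| ≤ e^{4r^2} = o(e^{4r^5}). So |f| ≥ e^{4r^5}(1 − o(1)) and ρ ≥ 5. Hence ρ = max(2, 5) = 5.
Therefore ρ = 5.

Order ρ = 5.


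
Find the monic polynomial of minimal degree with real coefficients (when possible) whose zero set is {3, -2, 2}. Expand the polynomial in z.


The polynomial is p(z) = ∏_{α ∈ S} (z − α), where S = {3, -2, 2}.
Expanding the product yields: p(z) = z^3 -3·z^2 -4·z + 12.
The resulting polynomial has degree 3 and real coefficients as required.

p(z) = z^3 -3·z^2 -4·z + 12.


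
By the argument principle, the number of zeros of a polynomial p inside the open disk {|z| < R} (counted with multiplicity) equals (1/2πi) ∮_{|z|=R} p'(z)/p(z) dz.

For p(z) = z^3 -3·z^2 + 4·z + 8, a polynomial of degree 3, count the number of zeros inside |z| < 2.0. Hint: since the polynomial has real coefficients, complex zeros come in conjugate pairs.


The zeros of p are: (2 + 2i), (2 - 2i), -1.
Their magnitudes are: 2.828, 2.828, 1.
Zeros with |z| < R = 2.0: -1.
Count = 1.
By the argument principle, (1/2πi) ∮_{|z|=R} p'(z)/p(z) dz equals exactly this count.

Number of zeros inside |z| < 2.0: 1.


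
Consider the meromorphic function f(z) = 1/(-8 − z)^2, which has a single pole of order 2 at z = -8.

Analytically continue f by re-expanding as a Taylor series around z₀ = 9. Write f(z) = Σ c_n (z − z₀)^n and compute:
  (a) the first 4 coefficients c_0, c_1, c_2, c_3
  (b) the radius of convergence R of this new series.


Let w = z − z₀, so z = z₀ + w.
Then -8 − z = -8 − (z₀ + w) = (-8 − z₀) − w = -17 − w.
f(z) = 1/(-17 − w)^2 = (1/(-17)^2) · (1 − w/(-17))^{−2}.
By the binomial series (1−u)^{−2} = Σ_{n≥0} C(n+1, 1) u^n for |u|<1, with u = w/(-17):
  c_n = C(n+1, 1) / (-17)^(n+2).
  c_0 = 1/(-17)^2 = 1/289.
  c_1 = 2/(-17)^3 = -2/4913.
  c_2 = 3/(-17)^4 = 3/83521.
  c_3 = 4/(-17)^5 = -4/1419857.
The series is valid for |w/d| < 1, i.e. |z − z₀| < |d|.
Radius of convergence: R = |-8 − z₀| = |-17| = 17 (distance from z₀ to the singularity z = -8).

c_0 = 1/289, c_1 = -2/4913, c_2 = 3/83521, c_3 = -4/1419857; R = 17.


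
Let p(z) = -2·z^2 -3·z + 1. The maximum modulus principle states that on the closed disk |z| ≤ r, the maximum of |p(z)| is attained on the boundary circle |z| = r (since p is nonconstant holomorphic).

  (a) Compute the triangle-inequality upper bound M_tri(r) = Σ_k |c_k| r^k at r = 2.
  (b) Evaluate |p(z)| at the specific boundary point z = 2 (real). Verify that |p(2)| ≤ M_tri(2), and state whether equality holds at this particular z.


Coefficients: c_0 = 1, c_1 = -3, c_2 = -2. Radius r = 2.
Part (a). Triangle bound: M_tri(r) = Σ_k |c_k| r^k
  = |1|·2^0 + |-3|·2^1 + |-2|·2^2
  = 1 + 6 + 8 = 15.
This bounds M(r) := max_{|z|=r} |p(z)| from above; equality holds iff all terms c_k z^k can be made to align in phase at a single z on |z|=r.
Part (b). At z = 2 (real, on the circle |z| = r):
  p(2) = (1)·2^0 + (-3)·2^1 + (-2)·2^2 = -13.
  |p(2)| = 13.
Check: |p(2)| = 13 ≤ 15 = M_tri(2). ✓ Equality does not hold at z = 2 (the coefficients have mixed signs, so the terms do not all align in phase there).

M_tri(2) = 15; |p(2)| = 13; equality at z=2: no.


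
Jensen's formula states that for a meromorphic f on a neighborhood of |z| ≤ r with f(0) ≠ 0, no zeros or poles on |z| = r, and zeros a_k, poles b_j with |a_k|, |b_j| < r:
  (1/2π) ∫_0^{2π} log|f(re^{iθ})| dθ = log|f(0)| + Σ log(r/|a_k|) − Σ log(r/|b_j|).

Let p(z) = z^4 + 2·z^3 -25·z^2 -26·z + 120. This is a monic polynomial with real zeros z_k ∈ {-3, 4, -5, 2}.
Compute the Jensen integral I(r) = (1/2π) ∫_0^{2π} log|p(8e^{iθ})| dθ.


Zeros: -5, -3, 2, 4; r = 8.
Inside |z| < r: -5, -3, 2, 4. Outside (|z| ≥ r): ∅.
p(0) = 120, so log|p(0)| = log(120) = 4.7875.
Apply Jensen: I(r) = log|p(0)| + Σ_k log(r/|z_k|), summed over zeros inside |z| < r.
  log(r/|z_k|) for z_k = -3: log(8/3) = 0.9808
  log(r/|z_k|) for z_k = 4: log(8/4) = 0.6931
  log(r/|z_k|) for z_k = -5: log(8/5) = 0.4700
  log(r/|z_k|) for z_k = 2: log(8/2) = 1.3863
Sum over inside zeros: 3.5303.
I(r) = log|p(0)| + (inside sum) = 4.7875 + 3.5303 = 8.3178.
Closed form (all zeros inside, monic): I(r) = n·log(r) = 4·log(8) = 8.3178. ✓

I(r) ≈ 8.3178.


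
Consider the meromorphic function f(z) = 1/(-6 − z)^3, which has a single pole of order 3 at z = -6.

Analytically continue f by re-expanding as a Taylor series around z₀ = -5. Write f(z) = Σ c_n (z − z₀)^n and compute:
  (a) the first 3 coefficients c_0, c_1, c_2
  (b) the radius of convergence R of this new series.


Let w = z − z₀, so z = z₀ + w.
Then -6 − z = -6 − (z₀ + w) = (-6 − z₀) − w = -1 − w.
f(z) = 1/(-1 − w)^3 = (1/(-1)^3) · (1 − w/(-1))^{−3}.
By the binomial series (1−u)^{−3} = Σ_{n≥0} C(n+2, 2) u^n for |u|<1, with u = w/(-1):
  c_n = C(n+2, 2) / (-1)^(n+3).
  c_0 = 1/(-1)^3 = -1.
  c_1 = 3/(-1)^4 = 3.
  c_2 = 6/(-1)^5 = -6.
The series is valid for |w/d| < 1, i.e. |z − z₀| < |d|.
Radius of convergence: R = |-6 − z₀| = |-1| = 1 (distance from z₀ to the singularity z = -6).

c_0 = -1, c_1 = 3, c_2 = -6; R = 1.


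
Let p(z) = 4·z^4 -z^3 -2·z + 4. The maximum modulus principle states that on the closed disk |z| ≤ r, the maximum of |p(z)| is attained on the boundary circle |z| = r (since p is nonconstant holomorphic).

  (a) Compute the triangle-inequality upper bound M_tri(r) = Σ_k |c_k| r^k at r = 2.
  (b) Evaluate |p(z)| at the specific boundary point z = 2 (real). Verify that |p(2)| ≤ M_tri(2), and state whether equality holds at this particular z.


Coefficients: c_0 = 4, c_1 = -2, c_2 = 0, c_3 = -1, c_4 = 4. Radius r = 2.
Part (a). Triangle bound: M_tri(r) = Σ_k |c_k| r^k
  = |4|·2^0 + |-2|·2^1 + |0|·2^2 + |-1|·2^3 + |4|·2^4
  = 4 + 4 + 0 + 8 + 64 = 80.
This bounds M(r) := max_{|z|=r} |p(z)| from above; equality holds iff all terms c_k z^k can be made to align in phase at a single z on |z|=r.
Part (b). At z = 2 (real, on the circle |z| = r):
  p(2) = (4)·2^0 + (-2)·2^1 + (0)·2^2 + (-1)·2^3 + (4)·2^4 = 56.
  |p(2)| = 56.
Check: |p(2)| = 56 ≤ 80 = M_tri(2). ✓ Equality does not hold at z = 2 (the coefficients have mixed signs, so the terms do not all align in phase there).

M_tri(2) = 80; |p(2)| = 56; equality at z=2: no.


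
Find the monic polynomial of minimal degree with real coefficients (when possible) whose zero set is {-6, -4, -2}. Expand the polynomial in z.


The polynomial is p(z) = ∏_{α ∈ S} (z − α), where S = {-6, -4, -2}.
Expanding the product yields: p(z) = z^3 + 12·z^2 + 44·z + 48.
The resulting polynomial has degree 3 and real coefficients as required.

p(z) = z^3 + 12·z^2 + 44·z + 48.


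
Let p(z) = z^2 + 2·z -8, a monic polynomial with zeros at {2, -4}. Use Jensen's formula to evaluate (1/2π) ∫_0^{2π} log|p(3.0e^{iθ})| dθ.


Zeros: -4, 2; r = 3.0.
Inside |z| < r: 2. Outside (|z| ≥ r): -4.
p(0) = -8, so log|p(0)| = log(8) = 2.0794.
Apply Jensen: I(r) = log|p(0)| + Σ_k log(r/|z_k|), summed over zeros inside |z| < r.
  log(r/|z_k|) for z_k = 2: log(3.0/2) = 0.4055
  Outside zeros (-4) contribute nothing to the Jensen sum.
Sum over inside zeros: 0.4055.
I(r) = log|p(0)| + (inside sum) = 2.0794 + 0.4055 = 2.4849.
Note: since some zeros are outside |z| ≤ r, the simplified n·log(r) form does NOT apply — only the inside zeros contribute.

I(r) ≈ 2.4849.


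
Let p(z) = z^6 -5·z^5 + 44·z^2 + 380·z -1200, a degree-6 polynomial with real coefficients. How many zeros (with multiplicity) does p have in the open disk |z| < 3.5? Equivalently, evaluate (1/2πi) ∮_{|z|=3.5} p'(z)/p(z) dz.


The zeros of p are: (-1 + 3i), (-1 - 3i), (3 + 1i), (3 - 1i), -3, 4.
Their magnitudes are: 3.162, 3.162, 3.162, 3.162, 3, 4.
Zeros with |z| < R = 3.5: (-1 + 3i), (-1 - 3i), (3 + 1i), (3 - 1i), -3.
Count = 5.
By the argument principle, (1/2πi) ∮_{|z|=R} p'(z)/p(z) dz equals exactly this count.

Number of zeros inside |z| < 3.5: 5.


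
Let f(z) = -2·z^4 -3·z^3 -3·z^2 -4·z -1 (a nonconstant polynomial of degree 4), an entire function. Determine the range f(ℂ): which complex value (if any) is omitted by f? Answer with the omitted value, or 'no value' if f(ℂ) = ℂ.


Little Picard bounds the complement of f(ℂ) to at most one point.
For every w ∈ ℂ, the equation p(z) − w = 0 is a nonconstant polynomial in z and hence has at least one root by the fundamental theorem of algebra. So p is surjective onto ℂ, omitting no value.

Omitted value: no value.


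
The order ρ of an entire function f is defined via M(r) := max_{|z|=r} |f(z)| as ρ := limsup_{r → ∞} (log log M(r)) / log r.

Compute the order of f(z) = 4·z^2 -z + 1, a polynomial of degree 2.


|f(z)| ≤ Σ|c_k|·r^k = O(r^2) as r → ∞. Polynomial growth is O(e^{r^ε}) for every ε > 0 (since r^2/e^{r^ε} → 0), so ρ ≤ ε for all ε > 0, i.e. ρ = 0. Every nonconstant polynomial has order 0.
Therefore ρ = 0.

Order ρ = 0.


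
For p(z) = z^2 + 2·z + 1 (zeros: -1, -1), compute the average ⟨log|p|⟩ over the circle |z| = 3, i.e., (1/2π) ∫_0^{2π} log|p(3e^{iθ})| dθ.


Zeros: -1, -1; r = 3.
Inside |z| < r: -1, -1. Outside (|z| ≥ r): ∅.
p(0) = 1, so log|p(0)| = log(1) = 0.0000.
Apply Jensen: I(r) = log|p(0)| + Σ_k log(r/|z_k|), summed over zeros inside |z| < r.
  log(r/|z_k|) for z_k = -1: log(3/1) = 1.0986
  log(r/|z_k|) for z_k = -1: log(3/1) = 1.0986
Sum over inside zeros: 2.1972.
I(r) = log|p(0)| + (inside sum) = 0.0000 + 2.1972 = 2.1972.
Closed form (all zeros inside, monic): I(r) = n·log(r) = 2·log(3) = 2.1972. ✓

I(r) ≈ 2.1972.


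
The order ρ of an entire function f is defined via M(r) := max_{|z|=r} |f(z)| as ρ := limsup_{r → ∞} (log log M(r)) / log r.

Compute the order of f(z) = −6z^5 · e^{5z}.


M(r) = max_{|z|=r} |-6|·|z|^5·|e^{5z}| = 6·r^5 · e^{5r^1} (the factors attain their maxima compatibly on |z|=r). Then log M(r) = log 6 + 5·log r + 5r^1, dominated by the last term, so log log M(r) ~ 1·log r. The polynomial factor -6z^5 contributes only a log r term and does not affect the order. ρ = 1.
Therefore ρ = 1.

Order ρ = 1.


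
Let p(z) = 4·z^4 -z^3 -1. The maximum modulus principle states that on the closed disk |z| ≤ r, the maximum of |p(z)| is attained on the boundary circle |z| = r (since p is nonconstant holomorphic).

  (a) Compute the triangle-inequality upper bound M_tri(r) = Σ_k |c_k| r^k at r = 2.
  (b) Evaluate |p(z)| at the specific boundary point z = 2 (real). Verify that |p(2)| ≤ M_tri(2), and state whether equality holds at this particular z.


Coefficients: c_0 = -1, c_1 = 0, c_2 = 0, c_3 = -1, c_4 = 4. Radius r = 2.
Part (a). Triangle bound: M_tri(r) = Σ_k |c_k| r^k
  = |-1|·2^0 + |0|·2^1 + |0|·2^2 + |-1|·2^3 + |4|·2^4
  = 1 + 0 + 0 + 8 + 64 = 73.
This bounds M(r) := max_{|z|=r} |p(z)| from above; equality holds iff all terms c_k z^k can be made to align in phase at a single z on |z|=r.
Part (b). At z = 2 (real, on the circle |z| = r):
  p(2) = (-1)·2^0 + (0)·2^1 + (0)·2^2 + (-1)·2^3 + (4)·2^4 = 55.
  |p(2)| = 55.
Check: |p(2)| = 55 ≤ 73 = M_tri(2). ✓ Equality does not hold at z = 2 (the coefficients have mixed signs, so the terms do not all align in phase there).

M_tri(2) = 73; |p(2)| = 55; equality at z=2: no.


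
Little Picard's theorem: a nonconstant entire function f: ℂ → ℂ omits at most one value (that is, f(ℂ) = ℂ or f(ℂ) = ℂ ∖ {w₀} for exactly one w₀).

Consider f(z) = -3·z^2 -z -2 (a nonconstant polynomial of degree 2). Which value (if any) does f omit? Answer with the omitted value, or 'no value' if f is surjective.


Little Picard bounds the complement of f(ℂ) to at most one point.
For every w ∈ ℂ, the equation p(z) − w = 0 is a nonconstant polynomial in z and hence has at least one root by the fundamental theorem of algebra. So p is surjective onto ℂ, omitting no value.

Omitted value: no value.


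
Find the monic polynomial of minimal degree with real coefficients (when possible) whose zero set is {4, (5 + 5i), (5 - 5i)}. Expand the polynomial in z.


The polynomial is p(z) = ∏_{α ∈ S} (z − α), where S = {4, (5 + 5i), (5 - 5i)}.
Expanding the product yields: p(z) = z^3 -14·z^2 + 90·z -200.
Note conjugate pairs combine to real quadratics: (z − (5+5i))(z − (5−5i)) = z² − 10z + 50.
The resulting polynomial has degree 3 and real coefficients as required.

p(z) = z^3 -14·z^2 + 90·z -200.


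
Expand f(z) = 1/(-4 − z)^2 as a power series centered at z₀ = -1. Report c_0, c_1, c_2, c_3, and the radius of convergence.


Let w = z − z₀, so z = z₀ + w.
Then -4 − z = -4 − (z₀ + w) = (-4 − z₀) − w = -3 − w.
f(z) = 1/(-3 − w)^2 = (1/(-3)^2) · (1 − w/(-3))^{−2}.
By the binomial series (1−u)^{−2} = Σ_{n≥0} C(n+1, 1) u^n for |u|<1, with u = w/(-3):
  c_n = C(n+1, 1) / (-3)^(n+2).
  c_0 = 1/(-3)^2 = 1/9.
  c_1 = 2/(-3)^3 = -2/27.
  c_2 = 3/(-3)^4 = 1/27.
  c_3 = 4/(-3)^5 = -4/243.
The series is valid for |w/d| < 1, i.e. |z − z₀| < |d|.
Radius of convergence: R = |-4 − z₀| = |-3| = 3 (distance from z₀ to the singularity z = -4).

c_0 = 1/9, c_1 = -2/27, c_2 = 1/27, c_3 = -4/243; R = 3.


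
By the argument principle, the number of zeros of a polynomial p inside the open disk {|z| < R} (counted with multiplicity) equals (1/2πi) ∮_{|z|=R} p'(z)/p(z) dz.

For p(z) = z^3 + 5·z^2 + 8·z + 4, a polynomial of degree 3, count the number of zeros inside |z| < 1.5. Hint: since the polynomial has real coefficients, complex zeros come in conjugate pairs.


The zeros of p are: -1, -2, -2.
Their magnitudes are: 1, 2, 2.
Zeros with |z| < R = 1.5: -1.
Count = 1.
By the argument principle, (1/2πi) ∮_{|z|=R} p'(z)/p(z) dz equals exactly this count.

Number of zeros inside |z| < 1.5: 1.


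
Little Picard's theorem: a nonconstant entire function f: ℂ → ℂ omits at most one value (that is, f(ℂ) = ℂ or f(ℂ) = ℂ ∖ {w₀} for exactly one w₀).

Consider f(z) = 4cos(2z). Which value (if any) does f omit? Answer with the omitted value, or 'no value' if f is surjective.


Little Picard bounds the complement of f(ℂ) to at most one point.
cos is entire and surjective onto ℂ: for every w ∈ ℂ, cos(ζ) = w has a solution ζ ∈ ℂ (e.g., via the complex inverse arccos). With ζ = 2z this gives z = ζ/(2). Then 4·cos(2z) takes every value in 4·ℂ = ℂ, and adding 0 is a bijection of ℂ. So f is surjective and omits no value. (Note: only on the real line is cos bounded by [−1, 1].)

Omitted value: no value.


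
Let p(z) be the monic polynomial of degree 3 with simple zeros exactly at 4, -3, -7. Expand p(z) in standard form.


The polynomial is p(z) = ∏_{α ∈ S} (z − α), where S = {4, -3, -7}.
Expanding the product yields: p(z) = z^3 + 6·z^2 -19·z -84.
The resulting polynomial has degree 3 and real coefficients as required.

p(z) = z^3 + 6·z^2 -19·z -84.


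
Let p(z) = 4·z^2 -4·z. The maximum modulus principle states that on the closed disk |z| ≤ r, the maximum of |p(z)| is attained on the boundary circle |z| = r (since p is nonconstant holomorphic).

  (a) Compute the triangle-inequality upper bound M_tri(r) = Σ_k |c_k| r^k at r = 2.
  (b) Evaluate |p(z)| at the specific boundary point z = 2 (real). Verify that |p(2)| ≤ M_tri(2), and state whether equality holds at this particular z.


Coefficients: c_0 = 0, c_1 = -4, c_2 = 4. Radius r = 2.
Part (a). Triangle bound: M_tri(r) = Σ_k |c_k| r^k
  = |0|·2^0 + |-4|·2^1 + |4|·2^2
  = 0 + 8 + 16 = 24.
This bounds M(r) := max_{|z|=r} |p(z)| from above; equality holds iff all terms c_k z^k can be made to align in phase at a single z on |z|=r.
Part (b). At z = 2 (real, on the circle |z| = r):
  p(2) = (0)·2^0 + (-4)·2^1 + (4)·2^2 = 8.
  |p(2)| = 8.
Check: |p(2)| = 8 ≤ 24 = M_tri(2). ✓ Equality does not hold at z = 2 (the coefficients have mixed signs, so the terms do not all align in phase there).

M_tri(2) = 24; |p(2)| = 8; equality at z=2: no.
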